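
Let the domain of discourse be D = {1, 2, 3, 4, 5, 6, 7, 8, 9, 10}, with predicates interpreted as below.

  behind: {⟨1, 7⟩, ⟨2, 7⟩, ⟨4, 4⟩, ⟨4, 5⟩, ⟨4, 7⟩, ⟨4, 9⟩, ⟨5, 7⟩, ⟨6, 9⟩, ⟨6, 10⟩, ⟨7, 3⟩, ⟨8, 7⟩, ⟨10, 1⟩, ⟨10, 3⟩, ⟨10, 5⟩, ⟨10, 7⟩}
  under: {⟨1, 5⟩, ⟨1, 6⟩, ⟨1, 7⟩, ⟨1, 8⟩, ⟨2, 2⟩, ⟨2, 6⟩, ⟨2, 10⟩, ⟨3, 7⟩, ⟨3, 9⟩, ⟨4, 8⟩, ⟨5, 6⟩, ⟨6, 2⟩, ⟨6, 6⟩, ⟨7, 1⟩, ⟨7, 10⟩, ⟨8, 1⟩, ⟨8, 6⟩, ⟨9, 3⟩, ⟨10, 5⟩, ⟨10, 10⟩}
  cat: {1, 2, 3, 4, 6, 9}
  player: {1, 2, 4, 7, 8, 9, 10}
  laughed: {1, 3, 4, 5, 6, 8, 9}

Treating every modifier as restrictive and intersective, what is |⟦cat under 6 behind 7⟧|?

2

⟦under 6⟧ = {x : ⟨x, 6⟩ ∈ ⟦under⟧} = {1, 2, 5, 6, 8}
⟦behind 7⟧ = {x : ⟨x, 7⟩ ∈ ⟦behind⟧} = {1, 2, 4, 5, 8, 10}
⟦cat⟧ = {1, 2, 3, 4, 6, 9}
… ∩ ⟦under 6⟧ = {1, 2, 3, 4, 6, 9} ∩ {1, 2, 5, 6, 8} = {1, 2, 6}
… ∩ ⟦behind 7⟧ = {1, 2, 6} ∩ {1, 2, 4, 5, 8, 10} = {1, 2}
⟦cat under 6 behind 7⟧ = {1, 2}, so the cardinality is 2.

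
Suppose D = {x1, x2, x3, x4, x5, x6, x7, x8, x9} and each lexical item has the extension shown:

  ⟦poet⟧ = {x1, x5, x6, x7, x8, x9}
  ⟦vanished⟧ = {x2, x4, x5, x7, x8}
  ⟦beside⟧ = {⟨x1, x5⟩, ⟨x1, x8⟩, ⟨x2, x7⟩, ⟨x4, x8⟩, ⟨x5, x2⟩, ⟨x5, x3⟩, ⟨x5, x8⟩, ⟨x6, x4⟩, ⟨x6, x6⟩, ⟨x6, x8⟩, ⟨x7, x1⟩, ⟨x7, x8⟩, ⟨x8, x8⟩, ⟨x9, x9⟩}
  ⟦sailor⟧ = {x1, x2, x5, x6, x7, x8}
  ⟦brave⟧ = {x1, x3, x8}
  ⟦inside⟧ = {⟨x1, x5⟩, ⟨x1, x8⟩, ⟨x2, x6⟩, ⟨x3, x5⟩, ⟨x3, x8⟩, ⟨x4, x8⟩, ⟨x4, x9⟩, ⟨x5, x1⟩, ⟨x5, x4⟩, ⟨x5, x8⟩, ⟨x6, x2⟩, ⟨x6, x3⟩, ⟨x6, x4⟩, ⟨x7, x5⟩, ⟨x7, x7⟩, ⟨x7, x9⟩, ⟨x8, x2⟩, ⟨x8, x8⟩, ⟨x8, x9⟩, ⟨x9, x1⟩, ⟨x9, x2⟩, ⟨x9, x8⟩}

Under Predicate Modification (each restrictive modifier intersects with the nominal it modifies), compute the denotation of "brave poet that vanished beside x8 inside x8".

{x8}

⟦that vanished⟧ = ⟦vanished⟧ = {x2, x4, x5, x7, x8}
⟦beside x8⟧ = {x : ⟨x, x8⟩ ∈ ⟦beside⟧} = {x1, x4, x5, x6, x7, x8}
⟦inside x8⟧ = {x : ⟨x, x8⟩ ∈ ⟦inside⟧} = {x1, x3, x4, x5, x8, x9}
⟦poet⟧ = {x1, x5, x6, x7, x8, x9}
… ∩ ⟦that vanished⟧ = {x1, x5, x6, x7, x8, x9} ∩ {x2, x4, x5, x7, x8} = {x5, x7, x8}
… ∩ ⟦beside x8⟧ = {x5, x7, x8} ∩ {x1, x4, x5, x6, x7, x8} = {x5, x7, x8}
… ∩ ⟦inside x8⟧ = {x5, x7, x8} ∩ {x1, x3, x4, x5, x8, x9} = {x5, x8}
… ∩ ⟦brave⟧ = {x5, x8} ∩ {x1, x3, x8} = {x8}
So ⟦brave poet that vanished beside x8 inside x8⟧ = {x8}.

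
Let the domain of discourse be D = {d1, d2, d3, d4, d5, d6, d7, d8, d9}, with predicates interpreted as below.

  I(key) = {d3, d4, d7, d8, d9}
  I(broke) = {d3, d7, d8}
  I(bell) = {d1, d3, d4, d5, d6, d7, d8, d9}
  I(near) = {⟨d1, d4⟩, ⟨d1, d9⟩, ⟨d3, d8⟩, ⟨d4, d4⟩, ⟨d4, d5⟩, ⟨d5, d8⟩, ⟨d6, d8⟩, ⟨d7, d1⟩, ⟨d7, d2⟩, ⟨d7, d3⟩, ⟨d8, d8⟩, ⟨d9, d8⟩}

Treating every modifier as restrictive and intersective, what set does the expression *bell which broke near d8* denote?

⟦which broke⟧ = ⟦broke⟧ = {d3, d7, d8}
⟦near d8⟧ = {x : ⟨x, d8⟩ ∈ ⟦near⟧} = {d3, d5, d6, d8, d9}
⟦bell⟧ = {d1, d3, d4, d5, d6, d7, d8, d9}
… ∩ ⟦which broke⟧ = {d1, d3, d4, d5, d6, d7, d8, d9} ∩ {d3, d7, d8} = {d3, d7, d8}
… ∩ ⟦near d8⟧ = {d3, d7, d8} ∩ {d3, d5, d6, d8, d9} = {d3, d8}
So ⟦bell which broke near d8⟧ = {d3, d8}.

{d3, d8}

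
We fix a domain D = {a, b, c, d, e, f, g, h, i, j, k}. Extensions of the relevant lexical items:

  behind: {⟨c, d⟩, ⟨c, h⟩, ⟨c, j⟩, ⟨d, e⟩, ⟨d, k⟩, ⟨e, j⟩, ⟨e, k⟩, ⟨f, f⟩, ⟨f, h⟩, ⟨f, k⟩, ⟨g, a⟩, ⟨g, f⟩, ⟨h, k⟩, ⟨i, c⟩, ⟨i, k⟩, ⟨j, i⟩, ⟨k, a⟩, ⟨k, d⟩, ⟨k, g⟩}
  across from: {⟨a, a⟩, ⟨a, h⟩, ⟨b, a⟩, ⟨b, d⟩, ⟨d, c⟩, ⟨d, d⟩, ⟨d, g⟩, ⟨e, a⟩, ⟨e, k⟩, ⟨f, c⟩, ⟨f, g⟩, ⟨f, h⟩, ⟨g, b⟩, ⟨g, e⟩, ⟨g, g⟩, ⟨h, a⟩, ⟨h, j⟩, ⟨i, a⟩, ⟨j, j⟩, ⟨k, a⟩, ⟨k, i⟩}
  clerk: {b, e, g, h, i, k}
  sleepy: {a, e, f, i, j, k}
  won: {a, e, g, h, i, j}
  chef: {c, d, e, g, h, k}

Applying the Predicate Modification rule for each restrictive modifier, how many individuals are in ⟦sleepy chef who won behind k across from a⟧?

1

⟦who won⟧ = ⟦won⟧ = {a, e, g, h, i, j}
⟦behind k⟧ = {x : ⟨x, k⟩ ∈ ⟦behind⟧} = {d, e, f, h, i}
⟦across from a⟧ = {x : ⟨x, a⟩ ∈ ⟦across from⟧} = {a, b, e, h, i, k}
⟦chef⟧ = {c, d, e, g, h, k}
… ∩ ⟦who won⟧ = {c, d, e, g, h, k} ∩ {a, e, g, h, i, j} = {e, g, h}
… ∩ ⟦behind k⟧ = {e, g, h} ∩ {d, e, f, h, i} = {e, h}
… ∩ ⟦across from a⟧ = {e, h} ∩ {a, b, e, h, i, k} = {e, h}
… ∩ ⟦sleepy⟧ = {e, h} ∩ {a, e, f, i, j, k} = {e}
⟦sleepy chef who won behind k across from a⟧ = {e}, so the cardinality is 1.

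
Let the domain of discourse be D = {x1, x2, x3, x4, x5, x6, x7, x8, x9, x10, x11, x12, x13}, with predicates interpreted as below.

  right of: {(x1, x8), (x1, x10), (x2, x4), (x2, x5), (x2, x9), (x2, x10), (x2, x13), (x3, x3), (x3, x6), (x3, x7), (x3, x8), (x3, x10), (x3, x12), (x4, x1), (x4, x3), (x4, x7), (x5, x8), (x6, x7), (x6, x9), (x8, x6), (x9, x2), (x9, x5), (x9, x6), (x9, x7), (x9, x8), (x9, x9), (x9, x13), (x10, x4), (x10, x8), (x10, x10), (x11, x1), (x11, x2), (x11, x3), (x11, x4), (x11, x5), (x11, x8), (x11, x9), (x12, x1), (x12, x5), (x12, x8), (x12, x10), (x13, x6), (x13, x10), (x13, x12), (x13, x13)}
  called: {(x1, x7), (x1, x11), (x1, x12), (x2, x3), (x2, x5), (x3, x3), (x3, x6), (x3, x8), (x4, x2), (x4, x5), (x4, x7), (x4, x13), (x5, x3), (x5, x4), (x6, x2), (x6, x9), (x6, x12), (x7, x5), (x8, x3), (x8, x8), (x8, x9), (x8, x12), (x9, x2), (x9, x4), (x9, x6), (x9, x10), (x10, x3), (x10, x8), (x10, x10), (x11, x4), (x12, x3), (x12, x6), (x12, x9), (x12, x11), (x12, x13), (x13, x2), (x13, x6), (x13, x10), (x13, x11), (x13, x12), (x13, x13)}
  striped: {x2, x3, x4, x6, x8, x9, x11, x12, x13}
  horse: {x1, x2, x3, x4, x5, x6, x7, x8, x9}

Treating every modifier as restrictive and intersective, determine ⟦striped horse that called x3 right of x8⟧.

{x3}

⟦that called x3⟧ = {x : ⟨x, x3⟩ ∈ ⟦called⟧} = {x2, x3, x5, x8, x10, x12}
⟦right of x8⟧ = {x : ⟨x, x8⟩ ∈ ⟦right of⟧} = {x1, x3, x5, x9, x10, x11, x12}
⟦horse⟧ = {x1, x2, x3, x4, x5, x6, x7, x8, x9}
… ∩ ⟦that called x3⟧ = {x1, x2, x3, x4, x5, x6, x7, x8, x9} ∩ {x2, x3, x5, x8, x10, x12} = {x2, x3, x5, x8}
… ∩ ⟦right of x8⟧ = {x2, x3, x5, x8} ∩ {x1, x3, x5, x9, x10, x11, x12} = {x3, x5}
… ∩ ⟦striped⟧ = {x3, x5} ∩ {x2, x3, x4, x6, x8, x9, x11, x12, x13} = {x3}
So ⟦striped horse that called x3 right of x8⟧ = {x3}.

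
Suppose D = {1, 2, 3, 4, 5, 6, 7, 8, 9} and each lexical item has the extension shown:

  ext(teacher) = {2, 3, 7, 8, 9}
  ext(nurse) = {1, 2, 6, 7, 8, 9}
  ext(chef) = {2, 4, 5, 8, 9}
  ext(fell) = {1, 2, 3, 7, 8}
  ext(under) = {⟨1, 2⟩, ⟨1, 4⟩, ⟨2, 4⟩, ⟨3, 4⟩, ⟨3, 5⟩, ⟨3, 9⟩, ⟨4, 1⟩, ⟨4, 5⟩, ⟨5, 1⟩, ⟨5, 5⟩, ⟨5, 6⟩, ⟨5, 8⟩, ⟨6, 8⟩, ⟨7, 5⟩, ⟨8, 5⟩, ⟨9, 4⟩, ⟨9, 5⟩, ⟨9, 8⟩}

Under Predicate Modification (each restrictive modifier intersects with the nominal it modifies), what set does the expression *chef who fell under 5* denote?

⟦who fell⟧ = ⟦fell⟧ = {1, 2, 3, 7, 8}
⟦under 5⟧ = {x : ⟨x, 5⟩ ∈ ⟦under⟧} = {3, 4, 5, 7, 8, 9}
⟦chef⟧ = {2, 4, 5, 8, 9}
… ∩ ⟦who fell⟧ = {2, 4, 5, 8, 9} ∩ {1, 2, 3, 7, 8} = {2, 8}
… ∩ ⟦under 5⟧ = {2, 8} ∩ {3, 4, 5, 7, 8, 9} = {8}
So ⟦chef who fell under 5⟧ = {8}.

{8}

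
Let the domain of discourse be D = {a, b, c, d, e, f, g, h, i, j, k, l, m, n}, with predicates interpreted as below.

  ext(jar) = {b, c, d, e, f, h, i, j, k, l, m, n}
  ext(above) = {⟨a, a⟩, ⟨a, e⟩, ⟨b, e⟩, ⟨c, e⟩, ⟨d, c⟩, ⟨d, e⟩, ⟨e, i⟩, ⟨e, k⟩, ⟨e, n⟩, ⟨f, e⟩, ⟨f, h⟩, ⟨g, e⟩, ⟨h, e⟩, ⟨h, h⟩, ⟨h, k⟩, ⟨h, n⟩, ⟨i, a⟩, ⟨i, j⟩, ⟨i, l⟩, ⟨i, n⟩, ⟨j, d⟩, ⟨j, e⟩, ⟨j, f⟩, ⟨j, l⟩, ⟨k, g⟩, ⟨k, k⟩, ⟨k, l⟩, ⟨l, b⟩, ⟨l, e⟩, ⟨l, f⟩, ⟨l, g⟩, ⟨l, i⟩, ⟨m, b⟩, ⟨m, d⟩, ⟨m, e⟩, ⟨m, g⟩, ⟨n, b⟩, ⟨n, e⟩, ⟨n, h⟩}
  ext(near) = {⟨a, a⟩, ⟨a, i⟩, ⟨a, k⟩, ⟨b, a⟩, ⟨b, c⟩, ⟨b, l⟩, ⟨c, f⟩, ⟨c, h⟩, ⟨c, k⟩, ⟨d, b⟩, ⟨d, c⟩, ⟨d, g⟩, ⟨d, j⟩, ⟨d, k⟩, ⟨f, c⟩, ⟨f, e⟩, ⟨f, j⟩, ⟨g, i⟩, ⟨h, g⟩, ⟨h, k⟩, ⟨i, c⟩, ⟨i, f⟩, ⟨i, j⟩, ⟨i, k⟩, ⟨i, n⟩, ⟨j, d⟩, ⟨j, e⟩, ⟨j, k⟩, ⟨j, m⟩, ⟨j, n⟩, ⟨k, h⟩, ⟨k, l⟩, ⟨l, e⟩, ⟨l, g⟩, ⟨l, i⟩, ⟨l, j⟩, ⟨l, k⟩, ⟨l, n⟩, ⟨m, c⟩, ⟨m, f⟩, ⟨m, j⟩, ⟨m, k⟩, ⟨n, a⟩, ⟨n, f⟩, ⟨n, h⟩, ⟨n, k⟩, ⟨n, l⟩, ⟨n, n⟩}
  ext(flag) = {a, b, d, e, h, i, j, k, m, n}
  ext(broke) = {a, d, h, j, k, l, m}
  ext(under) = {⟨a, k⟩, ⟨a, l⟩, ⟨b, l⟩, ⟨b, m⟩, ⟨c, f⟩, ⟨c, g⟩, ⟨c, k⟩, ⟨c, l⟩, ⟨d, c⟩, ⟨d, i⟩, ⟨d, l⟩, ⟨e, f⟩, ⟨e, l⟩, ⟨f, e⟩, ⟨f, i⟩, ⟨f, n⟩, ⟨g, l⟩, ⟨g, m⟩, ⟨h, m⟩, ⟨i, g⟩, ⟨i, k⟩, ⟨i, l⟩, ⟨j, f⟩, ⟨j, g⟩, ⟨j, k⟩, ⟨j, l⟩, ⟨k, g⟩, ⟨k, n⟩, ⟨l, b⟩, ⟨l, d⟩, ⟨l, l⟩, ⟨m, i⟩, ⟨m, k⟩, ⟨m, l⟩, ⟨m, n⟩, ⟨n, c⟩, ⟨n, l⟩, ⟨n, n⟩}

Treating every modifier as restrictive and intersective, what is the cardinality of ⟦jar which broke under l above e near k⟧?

4

⟦which broke⟧ = ⟦broke⟧ = {a, d, h, j, k, l, m}
⟦under l⟧ = {x : ⟨x, l⟩ ∈ ⟦under⟧} = {a, b, c, d, e, g, i, j, l, m, n}
⟦above e⟧ = {x : ⟨x, e⟩ ∈ ⟦above⟧} = {a, b, c, d, f, g, h, j, l, m, n}
⟦near k⟧ = {x : ⟨x, k⟩ ∈ ⟦near⟧} = {a, c, d, h, i, j, l, m, n}
⟦jar⟧ = {b, c, d, e, f, h, i, j, k, l, m, n}
… ∩ ⟦which broke⟧ = {b, c, d, e, f, h, i, j, k, l, m, n} ∩ {a, d, h, j, k, l, m} = {d, h, j, k, l, m}
… ∩ ⟦under l⟧ = {d, h, j, k, l, m} ∩ {a, b, c, d, e, g, i, j, l, m, n} = {d, j, l, m}
… ∩ ⟦above e⟧ = {d, j, l, m} ∩ {a, b, c, d, f, g, h, j, l, m, n} = {d, j, l, m}
… ∩ ⟦near k⟧ = {d, j, l, m} ∩ {a, c, d, h, i, j, l, m, n} = {d, j, l, m}
⟦jar which broke under l above e near k⟧ = {d, j, l, m}, so the cardinality is 4.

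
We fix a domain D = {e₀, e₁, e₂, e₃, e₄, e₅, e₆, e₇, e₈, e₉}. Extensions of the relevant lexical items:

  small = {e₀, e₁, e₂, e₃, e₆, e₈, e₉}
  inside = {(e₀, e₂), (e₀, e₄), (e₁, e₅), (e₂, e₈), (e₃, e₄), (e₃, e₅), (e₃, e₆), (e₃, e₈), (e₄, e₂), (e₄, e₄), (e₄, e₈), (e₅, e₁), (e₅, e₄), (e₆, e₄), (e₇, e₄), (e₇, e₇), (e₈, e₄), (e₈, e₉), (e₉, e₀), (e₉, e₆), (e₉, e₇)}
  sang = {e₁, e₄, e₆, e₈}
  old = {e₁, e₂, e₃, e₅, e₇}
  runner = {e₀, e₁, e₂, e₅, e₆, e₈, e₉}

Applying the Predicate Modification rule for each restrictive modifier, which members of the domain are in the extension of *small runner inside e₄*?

{e₀, e₆, e₈}

⟦inside e₄⟧ = {x : ⟨x, e₄⟩ ∈ ⟦inside⟧} = {e₀, e₃, e₄, e₅, e₆, e₇, e₈}
⟦runner⟧ = {e₀, e₁, e₂, e₅, e₆, e₈, e₉}
… ∩ ⟦inside e₄⟧ = {e₀, e₁, e₂, e₅, e₆, e₈, e₉} ∩ {e₀, e₃, e₄, e₅, e₆, e₇, e₈} = {e₀, e₅, e₆, e₈}
… ∩ ⟦small⟧ = {e₀, e₅, e₆, e₈} ∩ {e₀, e₁, e₂, e₃, e₆, e₈, e₉} = {e₀, e₆, e₈}
So ⟦small runner inside e₄⟧ = {e₀, e₆, e₈}.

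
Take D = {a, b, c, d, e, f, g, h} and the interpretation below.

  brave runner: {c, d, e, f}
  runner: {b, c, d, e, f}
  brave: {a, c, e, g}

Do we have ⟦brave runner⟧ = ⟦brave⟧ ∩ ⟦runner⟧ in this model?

no

⟦brave⟧ ∩ ⟦runner⟧ = {a, c, e, g} ∩ {b, c, d, e, f} = {c, e}
Observed ⟦brave runner⟧ = {c, d, e, f}.
These differ, so the modifier is not intersective in this model.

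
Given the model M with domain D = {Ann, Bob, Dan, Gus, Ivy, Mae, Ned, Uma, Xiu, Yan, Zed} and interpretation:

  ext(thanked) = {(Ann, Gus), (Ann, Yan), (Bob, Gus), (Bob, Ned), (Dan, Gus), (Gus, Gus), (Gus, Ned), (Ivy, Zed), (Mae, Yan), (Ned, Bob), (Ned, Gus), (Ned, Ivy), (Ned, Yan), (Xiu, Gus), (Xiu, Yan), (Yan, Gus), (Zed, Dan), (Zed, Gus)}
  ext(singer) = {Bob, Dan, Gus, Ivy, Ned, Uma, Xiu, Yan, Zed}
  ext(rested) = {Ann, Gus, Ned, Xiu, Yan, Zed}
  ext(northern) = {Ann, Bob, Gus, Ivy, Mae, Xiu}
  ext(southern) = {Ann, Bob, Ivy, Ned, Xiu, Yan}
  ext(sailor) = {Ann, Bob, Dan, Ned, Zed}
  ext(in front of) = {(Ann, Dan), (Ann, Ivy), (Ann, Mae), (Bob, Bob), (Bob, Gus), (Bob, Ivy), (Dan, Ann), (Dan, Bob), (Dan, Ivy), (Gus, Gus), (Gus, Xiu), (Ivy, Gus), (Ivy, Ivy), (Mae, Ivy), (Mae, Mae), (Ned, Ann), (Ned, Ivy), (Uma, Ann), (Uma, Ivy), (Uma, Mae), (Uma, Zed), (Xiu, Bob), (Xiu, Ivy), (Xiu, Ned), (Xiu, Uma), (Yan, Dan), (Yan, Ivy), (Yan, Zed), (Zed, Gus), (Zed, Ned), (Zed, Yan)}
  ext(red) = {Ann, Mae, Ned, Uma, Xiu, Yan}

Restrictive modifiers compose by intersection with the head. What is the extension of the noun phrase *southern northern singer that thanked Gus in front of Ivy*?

⟦that thanked Gus⟧ = {x : ⟨x, Gus⟩ ∈ ⟦thanked⟧} = {Ann, Bob, Dan, Gus, Ned, Xiu, Yan, Zed}
⟦in front of Ivy⟧ = {x : ⟨x, Ivy⟩ ∈ ⟦in front of⟧} = {Ann, Bob, Dan, Ivy, Mae, Ned, Uma, Xiu, Yan}
⟦singer⟧ = {Bob, Dan, Gus, Ivy, Ned, Uma, Xiu, Yan, Zed}
… ∩ ⟦that thanked Gus⟧ = {Bob, Dan, Gus, Ivy, Ned, Uma, Xiu, Yan, Zed} ∩ {Ann, Bob, Dan, Gus, Ned, Xiu, Yan, Zed} = {Bob, Dan, Gus, Ned, Xiu, Yan, Zed}
… ∩ ⟦in front of Ivy⟧ = {Bob, Dan, Gus, Ned, Xiu, Yan, Zed} ∩ {Ann, Bob, Dan, Ivy, Mae, Ned, Uma, Xiu, Yan} = {Bob, Dan, Ned, Xiu, Yan}
… ∩ ⟦southern⟧ = {Bob, Dan, Ned, Xiu, Yan} ∩ {Ann, Bob, Ivy, Ned, Xiu, Yan} = {Bob, Ned, Xiu, Yan}
… ∩ ⟦northern⟧ = {Bob, Ned, Xiu, Yan} ∩ {Ann, Bob, Gus, Ivy, Mae, Xiu} = {Bob, Xiu}
So ⟦southern northern singer that thanked Gus in front of Ivy⟧ = {Bob, Xiu}.

{Bob, Xiu}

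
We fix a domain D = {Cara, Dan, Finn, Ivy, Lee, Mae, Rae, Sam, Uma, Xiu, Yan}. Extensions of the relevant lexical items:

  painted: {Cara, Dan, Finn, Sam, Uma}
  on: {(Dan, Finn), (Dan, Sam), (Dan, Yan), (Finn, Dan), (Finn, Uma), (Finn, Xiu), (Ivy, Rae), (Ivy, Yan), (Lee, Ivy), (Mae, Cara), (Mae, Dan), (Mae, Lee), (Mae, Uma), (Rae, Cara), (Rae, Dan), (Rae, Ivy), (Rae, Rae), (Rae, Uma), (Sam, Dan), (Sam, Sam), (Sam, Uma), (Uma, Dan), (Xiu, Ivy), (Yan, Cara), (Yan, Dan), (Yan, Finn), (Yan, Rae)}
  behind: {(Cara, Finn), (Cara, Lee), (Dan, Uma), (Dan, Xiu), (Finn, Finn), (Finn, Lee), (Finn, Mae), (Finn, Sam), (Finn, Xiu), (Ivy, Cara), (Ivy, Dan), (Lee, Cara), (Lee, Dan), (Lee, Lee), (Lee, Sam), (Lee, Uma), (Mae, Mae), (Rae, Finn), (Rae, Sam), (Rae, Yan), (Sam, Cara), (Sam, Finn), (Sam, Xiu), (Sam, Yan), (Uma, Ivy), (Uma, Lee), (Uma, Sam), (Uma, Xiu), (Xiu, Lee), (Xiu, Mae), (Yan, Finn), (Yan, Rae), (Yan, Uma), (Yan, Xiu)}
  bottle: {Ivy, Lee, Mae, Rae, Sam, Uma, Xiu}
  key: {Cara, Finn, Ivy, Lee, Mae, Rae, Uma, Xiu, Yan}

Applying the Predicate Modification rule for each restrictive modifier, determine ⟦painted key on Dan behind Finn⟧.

{Finn}

⟦on Dan⟧ = {x : ⟨x, Dan⟩ ∈ ⟦on⟧} = {Finn, Mae, Rae, Sam, Uma, Yan}
⟦behind Finn⟧ = {x : ⟨x, Finn⟩ ∈ ⟦behind⟧} = {Cara, Finn, Rae, Sam, Yan}
⟦key⟧ = {Cara, Finn, Ivy, Lee, Mae, Rae, Uma, Xiu, Yan}
… ∩ ⟦on Dan⟧ = {Cara, Finn, Ivy, Lee, Mae, Rae, Uma, Xiu, Yan} ∩ {Finn, Mae, Rae, Sam, Uma, Yan} = {Finn, Mae, Rae, Uma, Yan}
… ∩ ⟦behind Finn⟧ = {Finn, Mae, Rae, Uma, Yan} ∩ {Cara, Finn, Rae, Sam, Yan} = {Finn, Rae, Yan}
… ∩ ⟦painted⟧ = {Finn, Rae, Yan} ∩ {Cara, Dan, Finn, Sam, Uma} = {Finn}
So ⟦painted key on Dan behind Finn⟧ = {Finn}.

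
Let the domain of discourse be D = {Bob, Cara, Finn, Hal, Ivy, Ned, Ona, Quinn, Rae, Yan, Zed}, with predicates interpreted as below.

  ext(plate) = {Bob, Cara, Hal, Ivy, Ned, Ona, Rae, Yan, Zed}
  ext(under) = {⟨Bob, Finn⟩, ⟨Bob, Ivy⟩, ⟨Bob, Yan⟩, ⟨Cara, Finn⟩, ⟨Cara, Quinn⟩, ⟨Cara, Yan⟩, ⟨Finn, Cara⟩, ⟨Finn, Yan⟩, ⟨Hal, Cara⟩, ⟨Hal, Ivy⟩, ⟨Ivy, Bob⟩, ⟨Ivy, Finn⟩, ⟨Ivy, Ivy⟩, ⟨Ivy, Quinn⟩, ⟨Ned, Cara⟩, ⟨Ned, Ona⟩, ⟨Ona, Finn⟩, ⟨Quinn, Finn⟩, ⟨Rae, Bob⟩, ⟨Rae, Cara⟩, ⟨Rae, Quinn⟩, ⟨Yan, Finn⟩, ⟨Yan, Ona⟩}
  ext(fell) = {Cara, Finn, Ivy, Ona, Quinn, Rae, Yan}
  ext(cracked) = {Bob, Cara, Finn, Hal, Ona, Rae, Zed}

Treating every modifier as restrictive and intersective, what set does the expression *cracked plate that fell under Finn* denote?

⟦that fell⟧ = ⟦fell⟧ = {Cara, Finn, Ivy, Ona, Quinn, Rae, Yan}
⟦under Finn⟧ = {x : ⟨x, Finn⟩ ∈ ⟦under⟧} = {Bob, Cara, Ivy, Ona, Quinn, Yan}
⟦plate⟧ = {Bob, Cara, Hal, Ivy, Ned, Ona, Rae, Yan, Zed}
… ∩ ⟦that fell⟧ = {Bob, Cara, Hal, Ivy, Ned, Ona, Rae, Yan, Zed} ∩ {Cara, Finn, Ivy, Ona, Quinn, Rae, Yan} = {Cara, Ivy, Ona, Rae, Yan}
… ∩ ⟦under Finn⟧ = {Cara, Ivy, Ona, Rae, Yan} ∩ {Bob, Cara, Ivy, Ona, Quinn, Yan} = {Cara, Ivy, Ona, Yan}
… ∩ ⟦cracked⟧ = {Cara, Ivy, Ona, Yan} ∩ {Bob, Cara, Finn, Hal, Ona, Rae, Zed} = {Cara, Ona}
So ⟦cracked plate that fell under Finn⟧ = {Cara, Ona}.

{Cara, Ona}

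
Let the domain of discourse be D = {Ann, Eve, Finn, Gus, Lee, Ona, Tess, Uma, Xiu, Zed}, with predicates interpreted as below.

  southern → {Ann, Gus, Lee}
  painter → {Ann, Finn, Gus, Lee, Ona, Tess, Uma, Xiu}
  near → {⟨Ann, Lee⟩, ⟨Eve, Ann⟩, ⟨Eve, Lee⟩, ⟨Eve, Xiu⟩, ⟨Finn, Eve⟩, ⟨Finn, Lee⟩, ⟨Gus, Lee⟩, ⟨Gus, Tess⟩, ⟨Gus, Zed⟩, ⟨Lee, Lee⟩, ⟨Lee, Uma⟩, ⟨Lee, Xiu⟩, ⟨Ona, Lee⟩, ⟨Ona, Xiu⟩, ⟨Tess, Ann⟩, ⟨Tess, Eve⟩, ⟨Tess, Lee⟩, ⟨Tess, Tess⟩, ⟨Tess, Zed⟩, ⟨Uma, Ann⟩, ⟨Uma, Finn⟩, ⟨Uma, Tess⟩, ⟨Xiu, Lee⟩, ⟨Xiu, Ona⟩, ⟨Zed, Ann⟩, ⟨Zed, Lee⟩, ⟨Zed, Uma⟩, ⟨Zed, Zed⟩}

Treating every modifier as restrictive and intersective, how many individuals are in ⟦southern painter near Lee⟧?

⟦near Lee⟧ = {x : ⟨x, Lee⟩ ∈ ⟦near⟧} = {Ann, Eve, Finn, Gus, Lee, Ona, Tess, Xiu, Zed}
⟦painter⟧ = {Ann, Finn, Gus, Lee, Ona, Tess, Uma, Xiu}
… ∩ ⟦near Lee⟧ = {Ann, Finn, Gus, Lee, Ona, Tess, Uma, Xiu} ∩ {Ann, Eve, Finn, Gus, Lee, Ona, Tess, Xiu, Zed} = {Ann, Finn, Gus, Lee, Ona, Tess, Xiu}
… ∩ ⟦southern⟧ = {Ann, Finn, Gus, Lee, Ona, Tess, Xiu} ∩ {Ann, Gus, Lee} = {Ann, Gus, Lee}
⟦southern painter near Lee⟧ = {Ann, Gus, Lee}, so the cardinality is 3.

3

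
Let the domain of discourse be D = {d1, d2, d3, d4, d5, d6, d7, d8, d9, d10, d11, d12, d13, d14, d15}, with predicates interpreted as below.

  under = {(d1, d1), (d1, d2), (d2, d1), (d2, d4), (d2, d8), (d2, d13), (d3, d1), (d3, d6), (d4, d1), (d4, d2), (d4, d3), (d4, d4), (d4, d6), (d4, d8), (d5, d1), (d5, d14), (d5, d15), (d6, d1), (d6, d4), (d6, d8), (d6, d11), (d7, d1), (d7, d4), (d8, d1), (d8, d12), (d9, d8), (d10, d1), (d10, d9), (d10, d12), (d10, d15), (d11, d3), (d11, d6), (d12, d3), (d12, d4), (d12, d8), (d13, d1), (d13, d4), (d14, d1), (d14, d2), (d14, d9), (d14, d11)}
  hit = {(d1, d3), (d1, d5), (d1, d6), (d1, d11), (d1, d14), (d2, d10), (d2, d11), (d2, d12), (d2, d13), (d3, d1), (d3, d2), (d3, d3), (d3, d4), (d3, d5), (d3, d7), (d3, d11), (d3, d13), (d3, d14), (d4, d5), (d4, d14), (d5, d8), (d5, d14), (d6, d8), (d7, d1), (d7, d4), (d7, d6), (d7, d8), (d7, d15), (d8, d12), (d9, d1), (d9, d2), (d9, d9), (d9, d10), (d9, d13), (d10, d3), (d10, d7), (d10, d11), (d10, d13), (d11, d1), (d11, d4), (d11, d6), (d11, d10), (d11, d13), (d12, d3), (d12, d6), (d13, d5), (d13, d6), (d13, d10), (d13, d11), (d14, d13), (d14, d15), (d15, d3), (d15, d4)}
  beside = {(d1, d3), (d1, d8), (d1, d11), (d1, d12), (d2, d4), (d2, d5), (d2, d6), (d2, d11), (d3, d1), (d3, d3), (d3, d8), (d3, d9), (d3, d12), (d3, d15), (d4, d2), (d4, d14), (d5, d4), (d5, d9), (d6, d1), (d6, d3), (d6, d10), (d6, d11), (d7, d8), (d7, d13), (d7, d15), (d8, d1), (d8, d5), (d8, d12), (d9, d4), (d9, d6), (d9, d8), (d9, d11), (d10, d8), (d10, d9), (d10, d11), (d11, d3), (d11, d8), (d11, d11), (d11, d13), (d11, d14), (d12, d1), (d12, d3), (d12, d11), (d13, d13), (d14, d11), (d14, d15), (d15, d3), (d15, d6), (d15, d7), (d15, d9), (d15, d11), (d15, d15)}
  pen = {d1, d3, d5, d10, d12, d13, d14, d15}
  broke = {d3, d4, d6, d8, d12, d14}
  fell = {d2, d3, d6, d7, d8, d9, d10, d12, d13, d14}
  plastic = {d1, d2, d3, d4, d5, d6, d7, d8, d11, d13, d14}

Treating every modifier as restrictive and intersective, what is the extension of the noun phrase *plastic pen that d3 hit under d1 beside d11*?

{d1, d14}

⟦that d3 hit⟧ = {x : ⟨d3, x⟩ ∈ ⟦hit⟧} = {d1, d2, d3, d4, d5, d7, d11, d13, d14}
⟦under d1⟧ = {x : ⟨x, d1⟩ ∈ ⟦under⟧} = {d1, d2, d3, d4, d5, d6, d7, d8, d10, d13, d14}
⟦beside d11⟧ = {x : ⟨x, d11⟩ ∈ ⟦beside⟧} = {d1, d2, d6, d9, d10, d11, d12, d14, d15}
⟦pen⟧ = {d1, d3, d5, d10, d12, d13, d14, d15}
… ∩ ⟦that d3 hit⟧ = {d1, d3, d5, d10, d12, d13, d14, d15} ∩ {d1, d2, d3, d4, d5, d7, d11, d13, d14} = {d1, d3, d5, d13, d14}
… ∩ ⟦under d1⟧ = {d1, d3, d5, d13, d14} ∩ {d1, d2, d3, d4, d5, d6, d7, d8, d10, d13, d14} = {d1, d3, d5, d13, d14}
… ∩ ⟦beside d11⟧ = {d1, d3, d5, d13, d14} ∩ {d1, d2, d6, d9, d10, d11, d12, d14, d15} = {d1, d14}
… ∩ ⟦plastic⟧ = {d1, d14} ∩ {d1, d2, d3, d4, d5, d6, d7, d8, d11, d13, d14} = {d1, d14}
So ⟦plastic pen that d3 hit under d1 beside d11⟧ = {d1, d14}.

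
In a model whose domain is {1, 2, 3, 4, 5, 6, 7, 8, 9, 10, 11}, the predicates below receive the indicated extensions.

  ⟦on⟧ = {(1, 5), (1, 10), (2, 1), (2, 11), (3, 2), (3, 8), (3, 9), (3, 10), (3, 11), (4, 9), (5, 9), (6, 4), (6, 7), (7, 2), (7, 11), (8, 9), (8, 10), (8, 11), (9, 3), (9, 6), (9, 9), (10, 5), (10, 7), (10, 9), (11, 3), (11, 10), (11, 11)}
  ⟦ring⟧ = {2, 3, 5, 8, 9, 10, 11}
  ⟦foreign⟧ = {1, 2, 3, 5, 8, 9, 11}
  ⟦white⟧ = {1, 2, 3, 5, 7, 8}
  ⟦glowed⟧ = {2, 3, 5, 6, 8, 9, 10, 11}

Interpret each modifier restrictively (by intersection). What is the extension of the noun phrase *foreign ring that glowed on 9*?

{3, 5, 8, 9}

⟦that glowed⟧ = ⟦glowed⟧ = {2, 3, 5, 6, 8, 9, 10, 11}
⟦on 9⟧ = {x : ⟨x, 9⟩ ∈ ⟦on⟧} = {3, 4, 5, 8, 9, 10}
⟦ring⟧ = {2, 3, 5, 8, 9, 10, 11}
… ∩ ⟦that glowed⟧ = {2, 3, 5, 8, 9, 10, 11} ∩ {2, 3, 5, 6, 8, 9, 10, 11} = {2, 3, 5, 8, 9, 10, 11}
… ∩ ⟦on 9⟧ = {2, 3, 5, 8, 9, 10, 11} ∩ {3, 4, 5, 8, 9, 10} = {3, 5, 8, 9, 10}
… ∩ ⟦foreign⟧ = {3, 5, 8, 9, 10} ∩ {1, 2, 3, 5, 8, 9, 11} = {3, 5, 8, 9}
So ⟦foreign ring that glowed on 9⟧ = {3, 5, 8, 9}.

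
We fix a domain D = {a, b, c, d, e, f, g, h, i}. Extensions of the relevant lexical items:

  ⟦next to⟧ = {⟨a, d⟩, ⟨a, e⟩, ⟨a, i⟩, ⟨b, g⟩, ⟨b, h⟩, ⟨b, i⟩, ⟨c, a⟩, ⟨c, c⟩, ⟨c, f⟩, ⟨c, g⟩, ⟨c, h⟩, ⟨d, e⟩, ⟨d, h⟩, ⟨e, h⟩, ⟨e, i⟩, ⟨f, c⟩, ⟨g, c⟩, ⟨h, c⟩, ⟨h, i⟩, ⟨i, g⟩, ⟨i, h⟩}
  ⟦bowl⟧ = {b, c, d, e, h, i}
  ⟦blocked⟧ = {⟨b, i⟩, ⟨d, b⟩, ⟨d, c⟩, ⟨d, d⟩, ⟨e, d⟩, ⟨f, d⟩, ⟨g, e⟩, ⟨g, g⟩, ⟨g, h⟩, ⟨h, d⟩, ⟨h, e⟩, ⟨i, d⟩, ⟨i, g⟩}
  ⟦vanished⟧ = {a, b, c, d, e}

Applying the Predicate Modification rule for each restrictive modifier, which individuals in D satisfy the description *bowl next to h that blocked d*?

⟦next to h⟧ = {x : ⟨x, h⟩ ∈ ⟦next to⟧} = {b, c, d, e, i}
⟦that blocked d⟧ = {x : ⟨x, d⟩ ∈ ⟦blocked⟧} = {d, e, f, h, i}
⟦bowl⟧ = {b, c, d, e, h, i}
… ∩ ⟦next to h⟧ = {b, c, d, e, h, i} ∩ {b, c, d, e, i} = {b, c, d, e, i}
… ∩ ⟦that blocked d⟧ = {b, c, d, e, i} ∩ {d, e, f, h, i} = {d, e, i}
So ⟦bowl next to h that blocked d⟧ = {d, e, i}.

{d, e, i}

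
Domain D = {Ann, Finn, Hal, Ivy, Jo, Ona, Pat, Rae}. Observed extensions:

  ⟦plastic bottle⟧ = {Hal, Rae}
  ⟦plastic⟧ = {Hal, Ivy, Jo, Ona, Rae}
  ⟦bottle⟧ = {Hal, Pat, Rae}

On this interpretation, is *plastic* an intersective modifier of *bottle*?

yes

⟦plastic⟧ ∩ ⟦bottle⟧ = {Hal, Ivy, Jo, Ona, Rae} ∩ {Hal, Pat, Rae} = {Hal, Rae}
Observed ⟦plastic bottle⟧ = {Hal, Rae}.
These coincide, so the modifier is intersective here.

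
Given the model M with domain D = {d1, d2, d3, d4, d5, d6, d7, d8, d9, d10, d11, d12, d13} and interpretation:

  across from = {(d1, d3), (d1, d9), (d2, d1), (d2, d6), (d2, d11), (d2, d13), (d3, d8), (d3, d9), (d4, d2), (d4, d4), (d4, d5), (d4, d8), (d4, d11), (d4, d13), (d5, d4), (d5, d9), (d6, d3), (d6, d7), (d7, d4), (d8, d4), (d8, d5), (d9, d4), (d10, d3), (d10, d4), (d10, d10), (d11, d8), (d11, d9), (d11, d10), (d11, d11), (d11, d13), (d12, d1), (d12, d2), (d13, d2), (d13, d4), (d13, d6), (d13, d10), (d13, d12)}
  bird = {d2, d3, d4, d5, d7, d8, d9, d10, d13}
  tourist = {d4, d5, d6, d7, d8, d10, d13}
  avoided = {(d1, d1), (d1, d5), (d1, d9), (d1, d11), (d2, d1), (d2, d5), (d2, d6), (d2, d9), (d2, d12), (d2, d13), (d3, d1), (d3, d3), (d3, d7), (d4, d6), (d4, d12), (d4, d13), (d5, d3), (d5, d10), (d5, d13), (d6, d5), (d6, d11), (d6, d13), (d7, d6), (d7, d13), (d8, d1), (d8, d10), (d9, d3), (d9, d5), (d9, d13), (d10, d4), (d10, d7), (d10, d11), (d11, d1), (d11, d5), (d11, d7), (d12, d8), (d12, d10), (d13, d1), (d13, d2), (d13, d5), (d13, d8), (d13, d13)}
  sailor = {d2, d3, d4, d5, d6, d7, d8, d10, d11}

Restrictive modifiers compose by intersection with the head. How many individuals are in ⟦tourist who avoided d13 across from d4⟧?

⟦who avoided d13⟧ = {x : ⟨x, d13⟩ ∈ ⟦avoided⟧} = {d2, d4, d5, d6, d7, d9, d13}
⟦across from d4⟧ = {x : ⟨x, d4⟩ ∈ ⟦across from⟧} = {d4, d5, d7, d8, d9, d10, d13}
⟦tourist⟧ = {d4, d5, d6, d7, d8, d10, d13}
… ∩ ⟦who avoided d13⟧ = {d4, d5, d6, d7, d8, d10, d13} ∩ {d2, d4, d5, d6, d7, d9, d13} = {d4, d5, d6, d7, d13}
… ∩ ⟦across from d4⟧ = {d4, d5, d6, d7, d13} ∩ {d4, d5, d7, d8, d9, d10, d13} = {d4, d5, d7, d13}
⟦tourist who avoided d13 across from d4⟧ = {d4, d5, d7, d13}, so the cardinality is 4.

4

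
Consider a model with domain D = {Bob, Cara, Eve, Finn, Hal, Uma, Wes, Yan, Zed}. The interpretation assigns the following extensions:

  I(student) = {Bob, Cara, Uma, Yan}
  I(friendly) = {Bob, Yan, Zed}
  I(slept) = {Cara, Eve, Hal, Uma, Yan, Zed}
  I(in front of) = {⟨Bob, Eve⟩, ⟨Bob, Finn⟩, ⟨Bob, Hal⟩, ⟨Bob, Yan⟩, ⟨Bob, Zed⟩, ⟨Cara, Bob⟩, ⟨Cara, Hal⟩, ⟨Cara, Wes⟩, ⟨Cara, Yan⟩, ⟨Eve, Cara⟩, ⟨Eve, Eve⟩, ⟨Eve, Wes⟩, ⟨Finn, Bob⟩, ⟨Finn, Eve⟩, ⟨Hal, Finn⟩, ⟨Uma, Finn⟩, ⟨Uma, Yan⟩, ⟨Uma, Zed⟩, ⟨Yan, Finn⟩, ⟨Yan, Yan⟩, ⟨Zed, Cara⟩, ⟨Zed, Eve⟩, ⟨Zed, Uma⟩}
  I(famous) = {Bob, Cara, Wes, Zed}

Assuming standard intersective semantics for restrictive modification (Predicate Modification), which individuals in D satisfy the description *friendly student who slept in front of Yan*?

{Yan}

⟦who slept⟧ = ⟦slept⟧ = {Cara, Eve, Hal, Uma, Yan, Zed}
⟦in front of Yan⟧ = {x : ⟨x, Yan⟩ ∈ ⟦in front of⟧} = {Bob, Cara, Uma, Yan}
⟦student⟧ = {Bob, Cara, Uma, Yan}
… ∩ ⟦who slept⟧ = {Bob, Cara, Uma, Yan} ∩ {Cara, Eve, Hal, Uma, Yan, Zed} = {Cara, Uma, Yan}
… ∩ ⟦in front of Yan⟧ = {Cara, Uma, Yan} ∩ {Bob, Cara, Uma, Yan} = {Cara, Uma, Yan}
… ∩ ⟦friendly⟧ = {Cara, Uma, Yan} ∩ {Bob, Yan, Zed} = {Yan}
So ⟦friendly student who slept in front of Yan⟧ = {Yan}.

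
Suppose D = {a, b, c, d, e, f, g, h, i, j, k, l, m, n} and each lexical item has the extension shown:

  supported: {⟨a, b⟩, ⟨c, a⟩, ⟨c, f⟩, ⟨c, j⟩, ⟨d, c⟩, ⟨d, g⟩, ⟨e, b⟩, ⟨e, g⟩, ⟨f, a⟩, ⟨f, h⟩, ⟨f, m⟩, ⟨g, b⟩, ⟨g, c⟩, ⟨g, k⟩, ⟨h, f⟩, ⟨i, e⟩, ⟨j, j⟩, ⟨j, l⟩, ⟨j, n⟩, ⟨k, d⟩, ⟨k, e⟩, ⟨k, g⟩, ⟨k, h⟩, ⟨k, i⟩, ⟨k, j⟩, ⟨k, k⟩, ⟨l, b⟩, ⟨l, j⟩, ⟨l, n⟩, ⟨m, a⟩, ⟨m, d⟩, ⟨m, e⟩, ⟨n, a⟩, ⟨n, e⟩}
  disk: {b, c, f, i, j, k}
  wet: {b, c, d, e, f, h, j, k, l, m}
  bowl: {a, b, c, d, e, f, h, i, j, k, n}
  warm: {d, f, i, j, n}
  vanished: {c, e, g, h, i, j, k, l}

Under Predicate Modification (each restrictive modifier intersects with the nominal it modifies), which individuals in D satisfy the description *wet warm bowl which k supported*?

{d, j}

⟦which k supported⟧ = {x : ⟨k, x⟩ ∈ ⟦supported⟧} = {d, e, g, h, i, j, k}
⟦bowl⟧ = {a, b, c, d, e, f, h, i, j, k, n}
… ∩ ⟦which k supported⟧ = {a, b, c, d, e, f, h, i, j, k, n} ∩ {d, e, g, h, i, j, k} = {d, e, h, i, j, k}
… ∩ ⟦wet⟧ = {d, e, h, i, j, k} ∩ {b, c, d, e, f, h, j, k, l, m} = {d, e, h, j, k}
… ∩ ⟦warm⟧ = {d, e, h, j, k} ∩ {d, f, i, j, n} = {d, j}
So ⟦wet warm bowl which k supported⟧ = {d, j}.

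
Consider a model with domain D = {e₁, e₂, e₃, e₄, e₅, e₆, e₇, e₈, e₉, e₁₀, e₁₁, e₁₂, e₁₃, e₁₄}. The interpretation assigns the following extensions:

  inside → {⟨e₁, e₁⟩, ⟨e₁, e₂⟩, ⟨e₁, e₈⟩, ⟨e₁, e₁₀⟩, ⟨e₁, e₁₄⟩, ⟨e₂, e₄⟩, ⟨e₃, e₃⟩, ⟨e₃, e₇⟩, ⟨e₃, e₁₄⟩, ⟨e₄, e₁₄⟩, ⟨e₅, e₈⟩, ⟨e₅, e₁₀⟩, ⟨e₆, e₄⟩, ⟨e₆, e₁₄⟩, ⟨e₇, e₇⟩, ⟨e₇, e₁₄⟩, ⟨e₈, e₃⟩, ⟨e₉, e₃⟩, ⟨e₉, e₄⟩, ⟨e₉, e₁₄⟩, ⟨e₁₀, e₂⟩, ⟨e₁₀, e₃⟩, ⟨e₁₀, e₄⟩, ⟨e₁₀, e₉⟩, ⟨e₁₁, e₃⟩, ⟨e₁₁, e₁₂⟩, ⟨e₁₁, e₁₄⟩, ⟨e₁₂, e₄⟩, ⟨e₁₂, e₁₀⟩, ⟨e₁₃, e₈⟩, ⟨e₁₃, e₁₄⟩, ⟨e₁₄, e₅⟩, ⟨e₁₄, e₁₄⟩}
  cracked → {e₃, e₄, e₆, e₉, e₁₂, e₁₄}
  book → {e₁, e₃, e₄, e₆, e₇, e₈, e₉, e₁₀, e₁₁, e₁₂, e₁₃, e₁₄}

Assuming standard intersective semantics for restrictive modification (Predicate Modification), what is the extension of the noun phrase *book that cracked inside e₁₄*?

⟦that cracked⟧ = ⟦cracked⟧ = {e₃, e₄, e₆, e₉, e₁₂, e₁₄}
⟦inside e₁₄⟧ = {x : ⟨x, e₁₄⟩ ∈ ⟦inside⟧} = {e₁, e₃, e₄, e₆, e₇, e₉, e₁₁, e₁₃, e₁₄}
⟦book⟧ = {e₁, e₃, e₄, e₆, e₇, e₈, e₉, e₁₀, e₁₁, e₁₂, e₁₃, e₁₄}
… ∩ ⟦that cracked⟧ = {e₁, e₃, e₄, e₆, e₇, e₈, e₉, e₁₀, e₁₁, e₁₂, e₁₃, e₁₄} ∩ {e₃, e₄, e₆, e₉, e₁₂, e₁₄} = {e₃, e₄, e₆, e₉, e₁₂, e₁₄}
… ∩ ⟦inside e₁₄⟧ = {e₃, e₄, e₆, e₉, e₁₂, e₁₄} ∩ {e₁, e₃, e₄, e₆, e₇, e₉, e₁₁, e₁₃, e₁₄} = {e₃, e₄, e₆, e₉, e₁₄}
So ⟦book that cracked inside e₁₄⟧ = {e₃, e₄, e₆, e₉, e₁₄}.

{e₃, e₄, e₆, e₉, e₁₄}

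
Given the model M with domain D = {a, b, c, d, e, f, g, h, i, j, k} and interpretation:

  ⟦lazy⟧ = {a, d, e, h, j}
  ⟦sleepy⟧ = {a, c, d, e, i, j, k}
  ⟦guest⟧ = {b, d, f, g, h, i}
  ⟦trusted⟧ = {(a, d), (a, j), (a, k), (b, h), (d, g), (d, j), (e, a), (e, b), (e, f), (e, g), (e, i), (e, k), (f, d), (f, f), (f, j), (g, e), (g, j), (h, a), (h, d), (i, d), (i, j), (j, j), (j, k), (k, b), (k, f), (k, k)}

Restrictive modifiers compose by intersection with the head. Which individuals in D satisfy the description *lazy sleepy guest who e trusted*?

{ }

⟦who e trusted⟧ = {x : ⟨e, x⟩ ∈ ⟦trusted⟧} = {a, b, f, g, i, k}
⟦guest⟧ = {b, d, f, g, h, i}
… ∩ ⟦who e trusted⟧ = {b, d, f, g, h, i} ∩ {a, b, f, g, i, k} = {b, f, g, i}
… ∩ ⟦lazy⟧ = {b, f, g, i} ∩ {a, d, e, h, j} = ∅
… ∩ ⟦sleepy⟧ = ∅ ∩ {a, c, d, e, i, j, k} = ∅
So ⟦lazy sleepy guest who e trusted⟧ = { }.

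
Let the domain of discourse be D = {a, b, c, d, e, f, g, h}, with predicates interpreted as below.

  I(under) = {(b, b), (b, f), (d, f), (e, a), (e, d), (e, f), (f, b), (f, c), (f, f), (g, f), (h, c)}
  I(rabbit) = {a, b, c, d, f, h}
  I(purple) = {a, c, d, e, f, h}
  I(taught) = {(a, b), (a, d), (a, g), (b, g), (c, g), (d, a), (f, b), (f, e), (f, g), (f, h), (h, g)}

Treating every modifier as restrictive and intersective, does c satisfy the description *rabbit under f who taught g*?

⟦under f⟧ = {x : ⟨x, f⟩ ∈ ⟦under⟧} = {b, d, e, f, g}
⟦who taught g⟧ = {x : ⟨x, g⟩ ∈ ⟦taught⟧} = {a, b, c, f, h}
⟦rabbit⟧ = {a, b, c, d, f, h}
… ∩ ⟦under f⟧ = {a, b, c, d, f, h} ∩ {b, d, e, f, g} = {b, d, f}
… ∩ ⟦who taught g⟧ = {b, d, f} ∩ {a, b, c, f, h} = {b, f}
⟦rabbit under f who taught g⟧ = {b, f}; c ∉ this set.

no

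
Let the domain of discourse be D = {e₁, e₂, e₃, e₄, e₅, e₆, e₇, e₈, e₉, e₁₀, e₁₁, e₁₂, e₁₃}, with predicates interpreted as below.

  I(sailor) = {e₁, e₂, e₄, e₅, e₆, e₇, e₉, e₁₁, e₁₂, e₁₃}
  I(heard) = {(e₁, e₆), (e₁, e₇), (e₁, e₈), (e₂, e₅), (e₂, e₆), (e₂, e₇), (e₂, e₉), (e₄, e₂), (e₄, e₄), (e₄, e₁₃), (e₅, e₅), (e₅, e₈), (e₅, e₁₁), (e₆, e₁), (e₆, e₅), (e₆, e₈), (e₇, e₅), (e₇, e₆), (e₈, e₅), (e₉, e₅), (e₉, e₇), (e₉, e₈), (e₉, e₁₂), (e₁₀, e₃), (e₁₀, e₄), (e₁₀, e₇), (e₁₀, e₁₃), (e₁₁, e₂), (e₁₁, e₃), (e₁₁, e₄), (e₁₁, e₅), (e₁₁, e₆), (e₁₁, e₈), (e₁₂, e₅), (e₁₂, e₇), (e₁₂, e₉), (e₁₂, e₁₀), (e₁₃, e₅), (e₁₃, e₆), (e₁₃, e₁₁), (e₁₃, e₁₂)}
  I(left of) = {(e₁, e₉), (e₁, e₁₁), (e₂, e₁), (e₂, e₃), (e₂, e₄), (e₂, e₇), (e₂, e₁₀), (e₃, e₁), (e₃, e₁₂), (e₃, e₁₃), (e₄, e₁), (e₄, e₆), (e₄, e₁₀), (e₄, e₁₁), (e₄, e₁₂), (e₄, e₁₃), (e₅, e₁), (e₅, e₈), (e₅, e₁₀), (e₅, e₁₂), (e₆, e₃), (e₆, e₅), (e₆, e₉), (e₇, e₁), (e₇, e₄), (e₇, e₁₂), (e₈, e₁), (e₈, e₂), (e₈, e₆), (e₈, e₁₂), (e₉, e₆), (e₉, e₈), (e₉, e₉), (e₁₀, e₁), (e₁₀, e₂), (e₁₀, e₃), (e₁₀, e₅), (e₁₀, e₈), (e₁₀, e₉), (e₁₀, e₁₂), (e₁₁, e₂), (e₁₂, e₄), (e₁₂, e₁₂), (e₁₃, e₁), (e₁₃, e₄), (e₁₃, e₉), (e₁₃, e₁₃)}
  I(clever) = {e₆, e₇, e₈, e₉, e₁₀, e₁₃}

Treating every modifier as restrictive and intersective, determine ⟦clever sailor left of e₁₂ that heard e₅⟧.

{e₇}

⟦left of e₁₂⟧ = {x : ⟨x, e₁₂⟩ ∈ ⟦left of⟧} = {e₃, e₄, e₅, e₇, e₈, e₁₀, e₁₂}
⟦that heard e₅⟧ = {x : ⟨x, e₅⟩ ∈ ⟦heard⟧} = {e₂, e₅, e₆, e₇, e₈, e₉, e₁₁, e₁₂, e₁₃}
⟦sailor⟧ = {e₁, e₂, e₄, e₅, e₆, e₇, e₉, e₁₁, e₁₂, e₁₃}
… ∩ ⟦left of e₁₂⟧ = {e₁, e₂, e₄, e₅, e₆, e₇, e₉, e₁₁, e₁₂, e₁₃} ∩ {e₃, e₄, e₅, e₇, e₈, e₁₀, e₁₂} = {e₄, e₅, e₇, e₁₂}
… ∩ ⟦that heard e₅⟧ = {e₄, e₅, e₇, e₁₂} ∩ {e₂, e₅, e₆, e₇, e₈, e₉, e₁₁, e₁₂, e₁₃} = {e₅, e₇, e₁₂}
… ∩ ⟦clever⟧ = {e₅, e₇, e₁₂} ∩ {e₆, e₇, e₈, e₉, e₁₀, e₁₃} = {e₇}
So ⟦clever sailor left of e₁₂ that heard e₅⟧ = {e₇}.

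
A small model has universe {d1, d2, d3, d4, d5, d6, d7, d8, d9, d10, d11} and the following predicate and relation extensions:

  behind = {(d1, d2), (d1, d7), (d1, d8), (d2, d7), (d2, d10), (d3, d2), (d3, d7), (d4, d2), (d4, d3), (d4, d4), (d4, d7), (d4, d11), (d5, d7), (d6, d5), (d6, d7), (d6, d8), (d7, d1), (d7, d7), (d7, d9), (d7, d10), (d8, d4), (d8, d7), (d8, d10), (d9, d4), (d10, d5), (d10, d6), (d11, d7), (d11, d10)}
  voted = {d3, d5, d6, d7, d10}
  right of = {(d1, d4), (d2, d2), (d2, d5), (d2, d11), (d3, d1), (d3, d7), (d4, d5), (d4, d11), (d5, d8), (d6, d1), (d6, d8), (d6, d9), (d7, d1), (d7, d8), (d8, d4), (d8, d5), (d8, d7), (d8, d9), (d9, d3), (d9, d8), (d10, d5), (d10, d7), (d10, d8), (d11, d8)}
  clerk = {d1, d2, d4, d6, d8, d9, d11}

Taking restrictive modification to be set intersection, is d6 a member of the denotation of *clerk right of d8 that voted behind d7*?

yes

⟦right of d8⟧ = {x : ⟨x, d8⟩ ∈ ⟦right of⟧} = {d5, d6, d7, d9, d10, d11}
⟦that voted⟧ = ⟦voted⟧ = {d3, d5, d6, d7, d10}
⟦behind d7⟧ = {x : ⟨x, d7⟩ ∈ ⟦behind⟧} = {d1, d2, d3, d4, d5, d6, d7, d8, d11}
⟦clerk⟧ = {d1, d2, d4, d6, d8, d9, d11}
… ∩ ⟦right of d8⟧ = {d1, d2, d4, d6, d8, d9, d11} ∩ {d5, d6, d7, d9, d10, d11} = {d6, d9, d11}
… ∩ ⟦that voted⟧ = {d6, d9, d11} ∩ {d3, d5, d6, d7, d10} = {d6}
… ∩ ⟦behind d7⟧ = {d6} ∩ {d1, d2, d3, d4, d5, d6, d7, d8, d11} = {d6}
⟦clerk right of d8 that voted behind d7⟧ = {d6}; d6 ∈ this set.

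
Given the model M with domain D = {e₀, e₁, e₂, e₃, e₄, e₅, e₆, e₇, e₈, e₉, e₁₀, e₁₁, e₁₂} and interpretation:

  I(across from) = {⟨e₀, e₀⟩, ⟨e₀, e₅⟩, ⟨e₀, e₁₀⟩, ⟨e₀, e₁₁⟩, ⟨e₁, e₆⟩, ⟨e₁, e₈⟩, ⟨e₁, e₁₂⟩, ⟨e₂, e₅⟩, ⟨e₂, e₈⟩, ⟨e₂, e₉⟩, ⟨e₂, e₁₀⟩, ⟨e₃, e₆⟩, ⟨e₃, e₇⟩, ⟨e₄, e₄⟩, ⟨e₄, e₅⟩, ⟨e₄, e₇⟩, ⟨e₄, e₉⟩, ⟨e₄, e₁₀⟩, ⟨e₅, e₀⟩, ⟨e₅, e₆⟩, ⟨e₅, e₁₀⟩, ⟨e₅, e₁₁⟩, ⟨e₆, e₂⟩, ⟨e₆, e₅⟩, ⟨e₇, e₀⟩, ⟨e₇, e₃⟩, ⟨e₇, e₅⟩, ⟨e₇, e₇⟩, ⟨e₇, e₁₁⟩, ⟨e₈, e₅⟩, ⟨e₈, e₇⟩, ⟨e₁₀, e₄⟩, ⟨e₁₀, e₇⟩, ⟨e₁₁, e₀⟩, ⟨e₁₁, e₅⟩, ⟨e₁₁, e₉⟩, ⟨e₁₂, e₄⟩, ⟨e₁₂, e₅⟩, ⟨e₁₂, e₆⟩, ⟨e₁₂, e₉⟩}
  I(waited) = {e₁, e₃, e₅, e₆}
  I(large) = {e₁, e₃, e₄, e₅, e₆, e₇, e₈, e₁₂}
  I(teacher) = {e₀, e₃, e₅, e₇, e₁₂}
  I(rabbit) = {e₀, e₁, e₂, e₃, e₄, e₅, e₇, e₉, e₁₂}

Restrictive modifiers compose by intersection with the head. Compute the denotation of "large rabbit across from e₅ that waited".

∅

⟦across from e₅⟧ = {x : ⟨x, e₅⟩ ∈ ⟦across from⟧} = {e₀, e₂, e₄, e₆, e₇, e₈, e₁₁, e₁₂}
⟦that waited⟧ = ⟦waited⟧ = {e₁, e₃, e₅, e₆}
⟦rabbit⟧ = {e₀, e₁, e₂, e₃, e₄, e₅, e₇, e₉, e₁₂}
… ∩ ⟦across from e₅⟧ = {e₀, e₁, e₂, e₃, e₄, e₅, e₇, e₉, e₁₂} ∩ {e₀, e₂, e₄, e₆, e₇, e₈, e₁₁, e₁₂} = {e₀, e₂, e₄, e₇, e₁₂}
… ∩ ⟦that waited⟧ = {e₀, e₂, e₄, e₇, e₁₂} ∩ {e₁, e₃, e₅, e₆} = ∅
… ∩ ⟦large⟧ = ∅ ∩ {e₁, e₃, e₄, e₅, e₆, e₇, e₈, e₁₂} = ∅
So ⟦large rabbit across from e₅ that waited⟧ = ∅.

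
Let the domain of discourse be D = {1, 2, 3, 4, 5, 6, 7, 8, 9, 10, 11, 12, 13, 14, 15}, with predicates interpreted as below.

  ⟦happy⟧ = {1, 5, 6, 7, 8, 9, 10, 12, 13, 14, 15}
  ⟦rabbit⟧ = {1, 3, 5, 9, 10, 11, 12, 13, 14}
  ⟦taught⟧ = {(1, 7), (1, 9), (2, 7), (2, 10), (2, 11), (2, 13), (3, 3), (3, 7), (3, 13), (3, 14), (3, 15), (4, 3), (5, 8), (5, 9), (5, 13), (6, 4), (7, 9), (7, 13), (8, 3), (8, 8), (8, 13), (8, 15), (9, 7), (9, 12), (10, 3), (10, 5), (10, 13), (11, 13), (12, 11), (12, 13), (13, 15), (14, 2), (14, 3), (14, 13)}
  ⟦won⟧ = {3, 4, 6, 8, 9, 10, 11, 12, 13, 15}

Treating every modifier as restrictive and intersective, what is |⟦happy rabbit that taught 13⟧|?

4

⟦that taught 13⟧ = {x : ⟨x, 13⟩ ∈ ⟦taught⟧} = {2, 3, 5, 7, 8, 10, 11, 12, 14}
⟦rabbit⟧ = {1, 3, 5, 9, 10, 11, 12, 13, 14}
… ∩ ⟦that taught 13⟧ = {1, 3, 5, 9, 10, 11, 12, 13, 14} ∩ {2, 3, 5, 7, 8, 10, 11, 12, 14} = {3, 5, 10, 11, 12, 14}
… ∩ ⟦happy⟧ = {3, 5, 10, 11, 12, 14} ∩ {1, 5, 6, 7, 8, 9, 10, 12, 13, 14, 15} = {5, 10, 12, 14}
⟦happy rabbit that taught 13⟧ = {5, 10, 12, 14}, so the cardinality is 4.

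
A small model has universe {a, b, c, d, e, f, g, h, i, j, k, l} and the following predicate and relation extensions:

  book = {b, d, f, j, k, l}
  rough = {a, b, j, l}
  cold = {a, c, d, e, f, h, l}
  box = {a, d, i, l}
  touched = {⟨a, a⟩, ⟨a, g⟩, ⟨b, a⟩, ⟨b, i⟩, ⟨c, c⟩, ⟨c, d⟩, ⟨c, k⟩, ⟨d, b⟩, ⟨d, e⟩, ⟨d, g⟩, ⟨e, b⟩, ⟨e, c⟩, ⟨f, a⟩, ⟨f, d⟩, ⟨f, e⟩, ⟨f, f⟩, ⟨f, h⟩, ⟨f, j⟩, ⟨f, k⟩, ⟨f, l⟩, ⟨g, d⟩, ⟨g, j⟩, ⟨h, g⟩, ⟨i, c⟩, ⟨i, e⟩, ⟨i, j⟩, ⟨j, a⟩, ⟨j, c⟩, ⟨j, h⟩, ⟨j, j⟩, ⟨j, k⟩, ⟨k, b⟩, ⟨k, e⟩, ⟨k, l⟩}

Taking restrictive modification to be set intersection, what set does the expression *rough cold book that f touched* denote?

{l}

⟦that f touched⟧ = {x : ⟨f, x⟩ ∈ ⟦touched⟧} = {a, d, e, f, h, j, k, l}
⟦book⟧ = {b, d, f, j, k, l}
… ∩ ⟦that f touched⟧ = {b, d, f, j, k, l} ∩ {a, d, e, f, h, j, k, l} = {d, f, j, k, l}
… ∩ ⟦rough⟧ = {d, f, j, k, l} ∩ {a, b, j, l} = {j, l}
… ∩ ⟦cold⟧ = {j, l} ∩ {a, c, d, e, f, h, l} = {l}
So ⟦rough cold book that f touched⟧ = {l}.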